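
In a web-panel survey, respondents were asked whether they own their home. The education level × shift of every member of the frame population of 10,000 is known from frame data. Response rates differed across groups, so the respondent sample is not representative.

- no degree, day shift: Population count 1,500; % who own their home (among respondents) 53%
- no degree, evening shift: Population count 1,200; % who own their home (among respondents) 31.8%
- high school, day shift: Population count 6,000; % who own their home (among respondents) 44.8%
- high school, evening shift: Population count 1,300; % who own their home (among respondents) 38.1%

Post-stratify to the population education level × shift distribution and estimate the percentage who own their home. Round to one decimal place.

Weight each group's respondent value by its population share:
  no degree, day shift: (1,500/10,000) × 53 = 7.95
  no degree, evening shift: (1,200/10,000) × 31.8 = 3.816
  high school, day shift: (6,000/10,000) × 44.8 = 26.88
  high school, evening shift: (1,300/10,000) × 38.1 = 4.953
Post-stratified estimate = 43.599 → 43.6%.

43.6%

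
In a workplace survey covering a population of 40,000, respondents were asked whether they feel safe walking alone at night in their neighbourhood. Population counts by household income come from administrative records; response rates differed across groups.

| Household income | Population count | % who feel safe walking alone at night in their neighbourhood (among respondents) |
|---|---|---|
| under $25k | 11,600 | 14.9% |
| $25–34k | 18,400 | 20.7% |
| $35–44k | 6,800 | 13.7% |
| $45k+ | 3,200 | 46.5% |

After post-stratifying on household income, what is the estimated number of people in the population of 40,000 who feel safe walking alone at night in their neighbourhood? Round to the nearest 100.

8,000

Estimated count per cell = population count × respondent percentage:
  under $25k: 11,600 × 14.9% = 1728.4
  $25–34k: 18,400 × 20.7% = 3808.8
  $35–44k: 6,800 × 13.7% = 931.6
  $45k+: 3,200 × 46.5% = 1488
Estimated total = 7956.8 → 8,000.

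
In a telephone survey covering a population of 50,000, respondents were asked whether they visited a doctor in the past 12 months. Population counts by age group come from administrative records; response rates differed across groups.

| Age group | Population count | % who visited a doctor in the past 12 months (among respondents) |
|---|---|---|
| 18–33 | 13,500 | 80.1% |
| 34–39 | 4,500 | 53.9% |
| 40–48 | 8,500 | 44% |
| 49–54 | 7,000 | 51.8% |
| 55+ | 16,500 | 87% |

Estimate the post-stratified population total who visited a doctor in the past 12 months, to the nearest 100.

Each cell contributes its population count × the respondent rate:
  18–33: 13,500 × 80.1% = 10813.5
  34–39: 4,500 × 53.9% = 2425.5
  40–48: 8,500 × 44% = 3740
  49–54: 7,000 × 51.8% = 3626
  55+: 16,500 × 87% = 14,355
Estimated total = 34,960 → 35,000.

35,000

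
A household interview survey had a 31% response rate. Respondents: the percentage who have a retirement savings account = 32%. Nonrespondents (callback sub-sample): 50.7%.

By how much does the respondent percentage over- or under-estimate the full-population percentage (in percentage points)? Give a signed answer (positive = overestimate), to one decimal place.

Nonresponse fraction = 1 − 0.31 = 0.69.
Bias = (nonresponse fraction) × (respondent percentage − nonrespondent percentage)
     = 0.69 × (32 − 50.7) = 0.69 × -18.7 = -12.903.

-12.9 percentage points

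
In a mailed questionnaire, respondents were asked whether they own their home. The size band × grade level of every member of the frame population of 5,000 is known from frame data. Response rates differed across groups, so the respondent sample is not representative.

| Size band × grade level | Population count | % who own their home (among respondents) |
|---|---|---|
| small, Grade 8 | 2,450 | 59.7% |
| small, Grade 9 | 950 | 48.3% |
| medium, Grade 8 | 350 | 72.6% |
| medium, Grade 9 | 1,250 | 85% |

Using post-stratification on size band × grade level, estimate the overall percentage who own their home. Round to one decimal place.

Reweight to the known size band × grade level distribution:
  small, Grade 8: (2,450/5,000) × 59.7 = 29.253
  small, Grade 9: (950/5,000) × 48.3 = 9.177
  medium, Grade 8: (350/5,000) × 72.6 = 5.082
  medium, Grade 9: (1,250/5,000) × 85 = 21.25
Post-stratified estimate = 64.762 → 64.8%.

64.8%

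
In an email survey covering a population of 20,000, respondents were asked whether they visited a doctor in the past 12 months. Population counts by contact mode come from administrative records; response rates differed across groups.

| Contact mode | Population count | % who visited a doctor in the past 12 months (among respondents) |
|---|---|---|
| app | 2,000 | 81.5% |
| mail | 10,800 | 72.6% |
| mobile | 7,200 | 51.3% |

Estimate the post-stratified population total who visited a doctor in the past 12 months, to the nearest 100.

Apply each group's respondent rate to its population count:
  app: 2,000 × 81.5% = 1630
  mail: 10,800 × 72.6% = 7840.8
  mobile: 7,200 × 51.3% = 3693.6
Estimated total = 13164.4 → 13,200.

13,200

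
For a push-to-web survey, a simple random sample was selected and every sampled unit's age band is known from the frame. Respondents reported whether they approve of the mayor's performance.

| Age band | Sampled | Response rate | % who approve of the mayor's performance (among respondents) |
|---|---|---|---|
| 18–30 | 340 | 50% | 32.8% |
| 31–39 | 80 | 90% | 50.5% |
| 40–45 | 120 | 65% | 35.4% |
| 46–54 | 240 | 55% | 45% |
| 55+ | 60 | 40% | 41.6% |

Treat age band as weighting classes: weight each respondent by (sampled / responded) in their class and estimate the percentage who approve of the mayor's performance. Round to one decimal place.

Each respondent's weight = sampled/responded in their class; summing within a class gives n_sampled, so:
  18–30: 340 × 32.8 = 11152
  31–39: 80 × 50.5 = 4040
  40–45: 120 × 35.4 = 4248
  46–54: 240 × 45 = 10,800
  55+: 60 × 41.6 = 2496
Adjusted estimate = 32,736 / 840 = 38.9714 → 39.0%.

39.0%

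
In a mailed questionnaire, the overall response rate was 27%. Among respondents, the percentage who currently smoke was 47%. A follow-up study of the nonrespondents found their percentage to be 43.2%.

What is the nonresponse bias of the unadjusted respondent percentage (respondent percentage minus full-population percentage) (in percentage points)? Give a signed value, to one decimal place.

+2.8 percentage points

Nonresponse fraction = 1 − 0.27 = 0.73.
Bias = (nonresponse fraction) × (respondent percentage − nonrespondent percentage)
     = 0.73 × (47 − 43.2) = 0.73 × 3.8 = 2.774.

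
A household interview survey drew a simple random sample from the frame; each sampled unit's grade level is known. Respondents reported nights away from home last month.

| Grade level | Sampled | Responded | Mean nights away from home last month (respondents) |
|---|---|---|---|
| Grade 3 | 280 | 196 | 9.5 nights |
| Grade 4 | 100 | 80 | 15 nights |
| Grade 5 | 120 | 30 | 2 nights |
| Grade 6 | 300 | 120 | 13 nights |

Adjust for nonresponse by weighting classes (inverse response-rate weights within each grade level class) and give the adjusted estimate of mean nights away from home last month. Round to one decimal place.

10.4

Class response rates: Grade 3 196/280 = 70%, Grade 4 80/100 = 80%, Grade 5 30/120 = 25%, Grade 6 120/300 = 40%.
Each respondent's weight = sampled/responded in their class; summing within a class gives n_sampled, so:
  Grade 3: 280 × 9.5 = 2660
  Grade 4: 100 × 15 = 1500
  Grade 5: 120 × 2 = 240
  Grade 6: 300 × 13 = 3900
Adjusted estimate = 8300 / 800 = 10.375 → 10.4.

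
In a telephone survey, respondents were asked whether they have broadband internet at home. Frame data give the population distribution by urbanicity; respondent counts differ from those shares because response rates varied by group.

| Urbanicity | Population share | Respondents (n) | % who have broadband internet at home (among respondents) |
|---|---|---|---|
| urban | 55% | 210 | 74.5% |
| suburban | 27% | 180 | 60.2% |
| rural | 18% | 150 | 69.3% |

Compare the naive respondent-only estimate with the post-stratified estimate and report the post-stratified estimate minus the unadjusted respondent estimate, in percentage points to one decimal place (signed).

+1.4 percentage points

Unadjusted (pooled respondent) estimate weights by respondent counts:
  (210/540)×74.5 + (180/540)×60.2 + (150/540)×69.3 = 68.2889%
Post-stratifying to population shares instead:
  0.55×74.5 + 0.27×60.2 + 0.18×69.3 = 69.703%
Difference = 69.703 − 68.2889 = 1.4141 pp.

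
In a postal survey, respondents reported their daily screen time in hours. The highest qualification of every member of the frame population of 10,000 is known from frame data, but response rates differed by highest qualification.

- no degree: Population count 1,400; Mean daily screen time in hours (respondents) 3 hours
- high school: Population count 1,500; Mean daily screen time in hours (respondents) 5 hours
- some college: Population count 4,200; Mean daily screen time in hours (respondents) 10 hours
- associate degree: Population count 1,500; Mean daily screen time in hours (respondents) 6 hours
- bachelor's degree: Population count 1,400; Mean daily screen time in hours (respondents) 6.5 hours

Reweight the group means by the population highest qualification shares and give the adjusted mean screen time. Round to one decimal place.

Post-stratification weights by population share, not respondent share:
  no degree: (1,400/10,000) × 3 = 0.42
  high school: (1,500/10,000) × 5 = 0.75
  some college: (4,200/10,000) × 10 = 4.2
  associate degree: (1,500/10,000) × 6 = 0.9
  bachelor's degree: (1,400/10,000) × 6.5 = 0.91
Post-stratified estimate = 7.18 → 7.2.

7.2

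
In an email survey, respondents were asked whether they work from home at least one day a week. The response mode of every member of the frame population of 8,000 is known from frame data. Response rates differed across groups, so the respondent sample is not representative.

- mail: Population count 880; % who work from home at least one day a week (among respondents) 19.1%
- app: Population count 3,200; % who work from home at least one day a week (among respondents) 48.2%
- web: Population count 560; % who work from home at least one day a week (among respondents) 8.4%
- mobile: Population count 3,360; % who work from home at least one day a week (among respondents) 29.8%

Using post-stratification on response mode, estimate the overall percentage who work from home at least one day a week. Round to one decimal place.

34.5%

Each cell contributes population-share × respondent value:
  mail: (880/8,000) × 19.1 = 2.101
  app: (3,200/8,000) × 48.2 = 19.28
  web: (560/8,000) × 8.4 = 0.588
  mobile: (3,360/8,000) × 29.8 = 12.516
Post-stratified estimate = 34.485 → 34.5%.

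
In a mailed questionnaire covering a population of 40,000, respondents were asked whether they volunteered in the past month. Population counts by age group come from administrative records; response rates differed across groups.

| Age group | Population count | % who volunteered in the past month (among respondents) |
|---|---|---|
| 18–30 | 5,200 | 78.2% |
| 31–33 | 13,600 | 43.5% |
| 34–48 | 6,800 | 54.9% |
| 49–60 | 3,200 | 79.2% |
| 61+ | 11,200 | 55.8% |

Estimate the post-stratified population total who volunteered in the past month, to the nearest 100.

Each cell contributes its population count × the respondent rate:
  18–30: 5,200 × 78.2% = 4066.4
  31–33: 13,600 × 43.5% = 5916
  34–48: 6,800 × 54.9% = 3733.2
  49–60: 3,200 × 79.2% = 2534.4
  61+: 11,200 × 55.8% = 6249.6
Estimated total = 22499.6 → 22,500.

22,500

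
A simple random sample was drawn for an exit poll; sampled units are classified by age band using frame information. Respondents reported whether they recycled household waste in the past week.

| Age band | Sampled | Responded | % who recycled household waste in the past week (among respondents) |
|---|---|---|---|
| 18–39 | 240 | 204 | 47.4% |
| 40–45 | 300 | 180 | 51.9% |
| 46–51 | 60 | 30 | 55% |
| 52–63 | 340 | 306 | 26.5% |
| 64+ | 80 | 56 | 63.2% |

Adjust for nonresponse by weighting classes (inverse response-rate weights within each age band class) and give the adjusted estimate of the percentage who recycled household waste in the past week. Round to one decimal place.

43.4%

Class response rates: 18–39 204/240 = 85%, 40–45 180/300 = 60%, 46–51 30/60 = 50%, 52–63 306/340 = 90%, 64+ 56/80 = 70%.
Weighting each respondent by the inverse class response rate inflates each class back to its sampled size, so the class weight is n_sampled:
  18–39: 240 × 47.4 = 11,376
  40–45: 300 × 51.9 = 15,570
  46–51: 60 × 55 = 3300
  52–63: 340 × 26.5 = 9010
  64+: 80 × 63.2 = 5056
Adjusted estimate = 44,312 / 1,020 = 43.4431 → 43.4%.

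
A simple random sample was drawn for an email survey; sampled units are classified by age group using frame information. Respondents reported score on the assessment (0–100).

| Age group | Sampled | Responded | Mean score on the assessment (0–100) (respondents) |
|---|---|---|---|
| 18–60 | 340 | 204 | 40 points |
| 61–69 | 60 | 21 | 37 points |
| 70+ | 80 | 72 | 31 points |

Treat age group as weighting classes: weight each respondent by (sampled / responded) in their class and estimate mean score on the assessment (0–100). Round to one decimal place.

38.1

Response rates by class: 18–60 204/340 = 60%, 61–69 21/60 = 35%, 70+ 72/80 = 90%.
Weighting each respondent by the inverse class response rate inflates each class back to its sampled size, so the class weight is n_sampled:
  18–60: 340 × 40 = 13,600
  61–69: 60 × 37 = 2220
  70+: 80 × 31 = 2480
Adjusted estimate = 18,300 / 480 = 38.125 → 38.1.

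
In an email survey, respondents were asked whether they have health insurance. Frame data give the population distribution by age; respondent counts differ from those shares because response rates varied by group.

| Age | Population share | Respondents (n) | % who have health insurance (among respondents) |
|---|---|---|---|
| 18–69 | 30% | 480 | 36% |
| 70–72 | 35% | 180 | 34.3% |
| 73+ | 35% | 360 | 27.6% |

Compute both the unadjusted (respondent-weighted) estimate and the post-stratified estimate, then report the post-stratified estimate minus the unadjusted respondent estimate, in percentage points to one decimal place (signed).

Without adjustment, the pooled respondent share is:
  (480/1020)×36 + (180/1020)×34.3 + (360/1020)×27.6 = 32.7353%
Post-stratified estimate weights by population shares:
  0.3×36 + 0.35×34.3 + 0.35×27.6 = 32.465%
Difference = 32.465 − 32.7353 = -0.2703 pp.

-0.3 percentage points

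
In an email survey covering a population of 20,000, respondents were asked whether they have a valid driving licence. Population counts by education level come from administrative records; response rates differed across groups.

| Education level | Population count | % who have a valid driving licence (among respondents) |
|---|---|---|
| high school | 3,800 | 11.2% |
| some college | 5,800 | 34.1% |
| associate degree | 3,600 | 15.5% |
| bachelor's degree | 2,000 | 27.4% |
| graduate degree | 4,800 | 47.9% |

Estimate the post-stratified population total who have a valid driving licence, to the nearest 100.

5,800

Each cell contributes its population count × the respondent rate:
  high school: 3,800 × 11.2% = 425.6
  some college: 5,800 × 34.1% = 1977.8
  associate degree: 3,600 × 15.5% = 558
  bachelor's degree: 2,000 × 27.4% = 548
  graduate degree: 4,800 × 47.9% = 2299.2
Estimated total = 5808.6 → 5,800.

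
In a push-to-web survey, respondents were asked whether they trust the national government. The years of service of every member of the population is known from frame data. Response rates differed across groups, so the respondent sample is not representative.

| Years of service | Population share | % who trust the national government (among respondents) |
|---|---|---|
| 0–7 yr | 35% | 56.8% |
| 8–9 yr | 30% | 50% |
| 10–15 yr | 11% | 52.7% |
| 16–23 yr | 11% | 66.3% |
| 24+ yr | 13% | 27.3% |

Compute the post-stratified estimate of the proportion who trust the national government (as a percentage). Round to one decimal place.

Post-stratification weights by population share, not respondent share:
  0–7 yr: 0.35 × 56.8 = 19.88
  8–9 yr: 0.3 × 50 = 15
  10–15 yr: 0.11 × 52.7 = 5.797
  16–23 yr: 0.11 × 66.3 = 7.293
  24+ yr: 0.13 × 27.3 = 3.549
Post-stratified estimate = 51.519 → 51.5%.

51.5%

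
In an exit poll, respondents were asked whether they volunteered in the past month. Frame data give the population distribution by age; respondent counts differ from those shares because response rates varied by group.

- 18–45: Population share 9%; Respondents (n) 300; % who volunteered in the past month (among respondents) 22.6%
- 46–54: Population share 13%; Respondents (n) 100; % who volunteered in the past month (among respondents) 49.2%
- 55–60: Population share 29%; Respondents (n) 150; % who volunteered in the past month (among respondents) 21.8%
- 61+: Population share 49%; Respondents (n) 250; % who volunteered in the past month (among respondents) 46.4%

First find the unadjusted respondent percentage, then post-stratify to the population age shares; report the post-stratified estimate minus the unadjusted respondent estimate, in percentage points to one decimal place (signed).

Without adjustment, the pooled respondent share is:
  (300/800)×22.6 + (100/800)×49.2 + (150/800)×21.8 + (250/800)×46.4 = 33.2125%
Reweighting by population age shares:
  0.09×22.6 + 0.13×49.2 + 0.29×21.8 + 0.49×46.4 = 37.488%
Difference = 37.488 − 33.2125 = 4.2755 pp.

+4.3 percentage points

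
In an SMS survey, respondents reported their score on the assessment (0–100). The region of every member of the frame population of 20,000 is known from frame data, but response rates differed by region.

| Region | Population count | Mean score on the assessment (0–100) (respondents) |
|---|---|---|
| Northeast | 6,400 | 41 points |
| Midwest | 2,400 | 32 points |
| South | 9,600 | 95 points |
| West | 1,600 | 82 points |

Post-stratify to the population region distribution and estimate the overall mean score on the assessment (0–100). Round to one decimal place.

Each cell contributes population-share × respondent value:
  Northeast: (6,400/20,000) × 41 = 13.12
  Midwest: (2,400/20,000) × 32 = 3.84
  South: (9,600/20,000) × 95 = 45.6
  West: (1,600/20,000) × 82 = 6.56
Post-stratified estimate = 69.12 → 69.1.

69.1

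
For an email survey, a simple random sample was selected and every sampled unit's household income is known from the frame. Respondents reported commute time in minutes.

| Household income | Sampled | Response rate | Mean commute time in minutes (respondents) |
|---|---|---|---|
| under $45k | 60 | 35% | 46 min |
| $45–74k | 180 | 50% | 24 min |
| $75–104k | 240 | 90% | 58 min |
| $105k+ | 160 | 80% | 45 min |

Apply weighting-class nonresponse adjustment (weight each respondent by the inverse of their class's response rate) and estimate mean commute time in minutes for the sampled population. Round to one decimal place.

Inverse-response-rate weighting restores each class to its sampled count, so class totals weight by n_sampled:
  under $45k: 60 × 46 = 2760
  $45–74k: 180 × 24 = 4320
  $75–104k: 240 × 58 = 13,920
  $105k+: 160 × 45 = 7200
Adjusted estimate = 28,200 / 640 = 44.0625 → 44.1.

44.1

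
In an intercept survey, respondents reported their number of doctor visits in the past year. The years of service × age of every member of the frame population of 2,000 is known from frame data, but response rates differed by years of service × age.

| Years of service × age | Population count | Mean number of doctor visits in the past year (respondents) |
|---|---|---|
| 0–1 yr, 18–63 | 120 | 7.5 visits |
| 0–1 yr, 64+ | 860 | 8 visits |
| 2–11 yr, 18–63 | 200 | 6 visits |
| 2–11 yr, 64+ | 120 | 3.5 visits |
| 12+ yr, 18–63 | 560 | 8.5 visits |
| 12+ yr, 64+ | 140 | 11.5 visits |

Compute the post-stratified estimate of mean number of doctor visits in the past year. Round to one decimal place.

Weight each group's respondent value by its population share:
  0–1 yr, 18–63: (120/2,000) × 7.5 = 0.45
  0–1 yr, 64+: (860/2,000) × 8 = 3.44
  2–11 yr, 18–63: (200/2,000) × 6 = 0.6
  2–11 yr, 64+: (120/2,000) × 3.5 = 0.21
  12+ yr, 18–63: (560/2,000) × 8.5 = 2.38
  12+ yr, 64+: (140/2,000) × 11.5 = 0.805
Post-stratified estimate = 7.885 → 7.9.

7.9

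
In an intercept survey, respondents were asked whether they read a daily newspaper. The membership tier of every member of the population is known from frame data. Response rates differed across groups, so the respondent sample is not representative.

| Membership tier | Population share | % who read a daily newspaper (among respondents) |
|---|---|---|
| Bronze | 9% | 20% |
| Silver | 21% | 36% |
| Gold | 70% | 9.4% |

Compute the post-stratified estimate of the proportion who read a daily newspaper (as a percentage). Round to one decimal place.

Weight each group's respondent value by its population share:
  Bronze: 0.09 × 20 = 1.8
  Silver: 0.21 × 36 = 7.56
  Gold: 0.7 × 9.4 = 6.58
Post-stratified estimate = 15.94 → 15.9%.

15.9%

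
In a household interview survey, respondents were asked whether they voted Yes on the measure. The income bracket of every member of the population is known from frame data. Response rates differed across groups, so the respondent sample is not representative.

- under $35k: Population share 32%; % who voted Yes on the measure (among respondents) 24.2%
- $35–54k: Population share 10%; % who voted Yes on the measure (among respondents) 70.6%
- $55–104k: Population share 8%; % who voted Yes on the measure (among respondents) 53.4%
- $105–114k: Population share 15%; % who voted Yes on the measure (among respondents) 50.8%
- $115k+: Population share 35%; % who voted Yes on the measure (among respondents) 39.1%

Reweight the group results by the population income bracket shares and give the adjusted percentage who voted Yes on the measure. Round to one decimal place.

Each cell contributes population-share × respondent value:
  under $35k: 0.32 × 24.2 = 7.744
  $35–54k: 0.1 × 70.6 = 7.06
  $55–104k: 0.08 × 53.4 = 4.272
  $105–114k: 0.15 × 50.8 = 7.62
  $115k+: 0.35 × 39.1 = 13.685
Post-stratified estimate = 40.381 → 40.4%.

40.4%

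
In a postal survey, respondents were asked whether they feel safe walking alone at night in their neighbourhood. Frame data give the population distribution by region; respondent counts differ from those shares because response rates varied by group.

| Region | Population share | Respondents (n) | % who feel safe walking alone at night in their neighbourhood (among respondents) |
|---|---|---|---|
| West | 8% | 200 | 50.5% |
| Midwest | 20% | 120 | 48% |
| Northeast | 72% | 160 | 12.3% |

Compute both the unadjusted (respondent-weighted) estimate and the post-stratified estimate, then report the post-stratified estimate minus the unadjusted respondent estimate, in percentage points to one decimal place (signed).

Naive respondent-only estimate (weights = respondent counts):
  (200/480)×50.5 + (120/480)×48 + (160/480)×12.3 = 37.1417%
Post-stratifying to population shares instead:
  0.08×50.5 + 0.2×48 + 0.72×12.3 = 22.496%
Difference = 22.496 − 37.1417 = -14.6457 pp.

-14.6 percentage points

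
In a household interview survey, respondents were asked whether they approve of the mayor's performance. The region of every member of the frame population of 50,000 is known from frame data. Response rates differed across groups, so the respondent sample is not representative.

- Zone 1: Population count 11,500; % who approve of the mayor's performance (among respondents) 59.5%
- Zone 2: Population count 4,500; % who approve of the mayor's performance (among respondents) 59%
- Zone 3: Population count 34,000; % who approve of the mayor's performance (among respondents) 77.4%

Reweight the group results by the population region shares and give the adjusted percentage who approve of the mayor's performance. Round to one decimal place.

71.6%

Reweight to the known region distribution:
  Zone 1: (11,500/50,000) × 59.5 = 13.685
  Zone 2: (4,500/50,000) × 59 = 5.31
  Zone 3: (34,000/50,000) × 77.4 = 52.632
Post-stratified estimate = 71.627 → 71.6%.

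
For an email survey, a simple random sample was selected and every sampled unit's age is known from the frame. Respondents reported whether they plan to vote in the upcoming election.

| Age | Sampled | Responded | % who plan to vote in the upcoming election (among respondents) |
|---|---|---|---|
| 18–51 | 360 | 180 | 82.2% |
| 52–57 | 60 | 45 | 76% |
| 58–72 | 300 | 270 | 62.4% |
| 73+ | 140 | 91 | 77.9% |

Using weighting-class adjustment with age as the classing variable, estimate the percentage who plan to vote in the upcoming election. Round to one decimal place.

74.2%

Response rates by class: 18–51 180/360 = 50%, 52–57 45/60 = 75%, 58–72 270/300 = 90%, 73+ 91/140 = 65%.
Each respondent's weight = sampled/responded in their class; summing within a class gives n_sampled, so:
  18–51: 360 × 82.2 = 29,592
  52–57: 60 × 76 = 4560
  58–72: 300 × 62.4 = 18,720
  73+: 140 × 77.9 = 10,906
Adjusted estimate = 63,778 / 860 = 74.1605 → 74.2%.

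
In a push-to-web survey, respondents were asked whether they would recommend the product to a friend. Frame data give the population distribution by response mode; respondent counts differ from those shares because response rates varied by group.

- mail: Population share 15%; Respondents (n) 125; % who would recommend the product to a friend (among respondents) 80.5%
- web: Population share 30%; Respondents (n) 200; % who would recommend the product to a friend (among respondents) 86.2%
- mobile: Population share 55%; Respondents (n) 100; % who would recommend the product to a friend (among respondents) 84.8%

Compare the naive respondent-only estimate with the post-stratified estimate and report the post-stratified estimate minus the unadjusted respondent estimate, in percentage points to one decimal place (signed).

Without adjustment, the pooled respondent share is:
  (125/425)×80.5 + (200/425)×86.2 + (100/425)×84.8 = 84.1941%
Post-stratified estimate weights by population shares:
  0.15×80.5 + 0.3×86.2 + 0.55×84.8 = 84.575%
Difference = 84.575 − 84.1941 = 0.3809 pp.

+0.4 percentage points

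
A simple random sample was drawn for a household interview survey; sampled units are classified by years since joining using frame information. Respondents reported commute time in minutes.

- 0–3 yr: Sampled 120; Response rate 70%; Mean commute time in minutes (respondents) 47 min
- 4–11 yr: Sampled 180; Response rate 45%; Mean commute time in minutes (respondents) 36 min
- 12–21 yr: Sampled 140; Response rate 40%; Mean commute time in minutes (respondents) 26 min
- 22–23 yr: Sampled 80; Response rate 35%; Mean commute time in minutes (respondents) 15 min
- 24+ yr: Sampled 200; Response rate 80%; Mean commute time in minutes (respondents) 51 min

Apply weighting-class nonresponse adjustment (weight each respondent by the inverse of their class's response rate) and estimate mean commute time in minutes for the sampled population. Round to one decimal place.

37.7

With weight = n_sampled/n_responded per class, the weighted class total is n_sampled:
  0–3 yr: 120 × 47 = 5640
  4–11 yr: 180 × 36 = 6480
  12–21 yr: 140 × 26 = 3640
  22–23 yr: 80 × 15 = 1200
  24+ yr: 200 × 51 = 10,200
Adjusted estimate = 27,160 / 720 = 37.7222 → 37.7.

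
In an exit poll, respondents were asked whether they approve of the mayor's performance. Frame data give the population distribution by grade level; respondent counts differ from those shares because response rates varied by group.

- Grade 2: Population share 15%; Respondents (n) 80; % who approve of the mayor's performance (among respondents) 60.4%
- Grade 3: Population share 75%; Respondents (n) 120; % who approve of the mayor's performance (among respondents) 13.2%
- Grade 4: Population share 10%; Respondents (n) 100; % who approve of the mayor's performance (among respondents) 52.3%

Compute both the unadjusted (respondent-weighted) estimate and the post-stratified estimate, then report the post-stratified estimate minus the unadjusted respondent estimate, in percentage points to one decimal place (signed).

Naive respondent-only estimate (weights = respondent counts):
  (80/300)×60.4 + (120/300)×13.2 + (100/300)×52.3 = 38.82%
Reweighting by population grade level shares:
  0.15×60.4 + 0.75×13.2 + 0.1×52.3 = 24.19%
Difference = 24.19 − 38.82 = -14.63 pp.

-14.6 percentage points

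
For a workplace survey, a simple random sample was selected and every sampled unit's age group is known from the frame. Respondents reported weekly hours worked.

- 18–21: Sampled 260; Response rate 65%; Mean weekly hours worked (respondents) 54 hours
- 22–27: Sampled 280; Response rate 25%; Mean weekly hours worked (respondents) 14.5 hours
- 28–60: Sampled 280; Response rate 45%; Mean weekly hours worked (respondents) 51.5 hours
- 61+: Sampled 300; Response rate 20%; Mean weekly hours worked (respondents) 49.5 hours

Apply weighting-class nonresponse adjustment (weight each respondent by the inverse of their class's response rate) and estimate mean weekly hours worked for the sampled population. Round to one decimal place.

Inverse-response-rate weighting restores each class to its sampled count, so class totals weight by n_sampled:
  18–21: 260 × 54 = 14,040
  22–27: 280 × 14.5 = 4060
  28–60: 280 × 51.5 = 14,420
  61+: 300 × 49.5 = 14,850
Adjusted estimate = 47,370 / 1,120 = 42.2946 → 42.3.

42.3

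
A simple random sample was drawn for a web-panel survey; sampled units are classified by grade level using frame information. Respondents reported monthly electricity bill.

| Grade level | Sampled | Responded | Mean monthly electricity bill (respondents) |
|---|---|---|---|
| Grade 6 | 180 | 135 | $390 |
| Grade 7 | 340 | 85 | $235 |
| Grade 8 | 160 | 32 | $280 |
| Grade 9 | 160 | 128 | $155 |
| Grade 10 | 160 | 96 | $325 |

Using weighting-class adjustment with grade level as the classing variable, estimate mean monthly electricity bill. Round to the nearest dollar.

$272

Response rates by class: Grade 6 135/180 = 75%, Grade 7 85/340 = 25%, Grade 8 32/160 = 20%, Grade 9 128/160 = 80%, Grade 10 96/160 = 60%.
Each respondent's weight = sampled/responded in their class; summing within a class gives n_sampled, so:
  Grade 6: 180 × 390 = 70,200
  Grade 7: 340 × 235 = 79,900
  Grade 8: 160 × 280 = 44,800
  Grade 9: 160 × 155 = 24,800
  Grade 10: 160 × 325 = 52,000
Adjusted estimate = 271,700 / 1,000 = 271.7 → $272.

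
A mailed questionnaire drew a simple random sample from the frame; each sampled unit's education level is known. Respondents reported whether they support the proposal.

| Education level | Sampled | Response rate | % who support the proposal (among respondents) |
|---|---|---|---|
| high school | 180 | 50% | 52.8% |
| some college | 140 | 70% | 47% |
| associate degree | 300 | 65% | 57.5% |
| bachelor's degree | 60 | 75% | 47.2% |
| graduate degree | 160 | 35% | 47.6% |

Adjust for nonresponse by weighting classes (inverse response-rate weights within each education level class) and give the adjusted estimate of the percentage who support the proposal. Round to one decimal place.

Inverse-response-rate weighting restores each class to its sampled count, so class totals weight by n_sampled:
  high school: 180 × 52.8 = 9504
  some college: 140 × 47 = 6580
  associate degree: 300 × 57.5 = 17,250
  bachelor's degree: 60 × 47.2 = 2832
  graduate degree: 160 × 47.6 = 7616
Adjusted estimate = 43,782 / 840 = 52.1214 → 52.1%.

52.1%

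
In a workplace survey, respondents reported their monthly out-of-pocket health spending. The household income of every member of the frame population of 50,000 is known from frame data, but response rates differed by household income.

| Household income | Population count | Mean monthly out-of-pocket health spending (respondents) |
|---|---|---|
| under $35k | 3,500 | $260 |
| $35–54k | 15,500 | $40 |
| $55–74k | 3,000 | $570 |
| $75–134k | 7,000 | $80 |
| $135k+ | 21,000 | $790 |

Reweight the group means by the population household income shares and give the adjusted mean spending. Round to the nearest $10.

$410

Weight each group's respondent value by its population share:
  under $35k: (3,500/50,000) × 260 = 18.2
  $35–54k: (15,500/50,000) × 40 = 12.4
  $55–74k: (3,000/50,000) × 570 = 34.2
  $75–134k: (7,000/50,000) × 80 = 11.2
  $135k+: (21,000/50,000) × 790 = 331.8
Post-stratified estimate = 407.8 → $410.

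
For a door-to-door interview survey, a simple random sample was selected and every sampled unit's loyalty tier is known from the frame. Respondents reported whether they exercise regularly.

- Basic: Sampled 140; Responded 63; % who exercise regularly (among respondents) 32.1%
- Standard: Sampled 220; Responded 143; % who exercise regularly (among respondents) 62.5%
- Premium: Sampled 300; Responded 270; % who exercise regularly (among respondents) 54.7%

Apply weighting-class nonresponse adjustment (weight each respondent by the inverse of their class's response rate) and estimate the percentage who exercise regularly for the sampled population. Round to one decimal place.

52.5%

Class response rates: Basic 63/140 = 45%, Standard 143/220 = 65%, Premium 270/300 = 90%.
With weight = n_sampled/n_responded per class, the weighted class total is n_sampled:
  Basic: 140 × 32.1 = 4494
  Standard: 220 × 62.5 = 13,750
  Premium: 300 × 54.7 = 16,410
Adjusted estimate = 34,654 / 660 = 52.5061 → 52.5%.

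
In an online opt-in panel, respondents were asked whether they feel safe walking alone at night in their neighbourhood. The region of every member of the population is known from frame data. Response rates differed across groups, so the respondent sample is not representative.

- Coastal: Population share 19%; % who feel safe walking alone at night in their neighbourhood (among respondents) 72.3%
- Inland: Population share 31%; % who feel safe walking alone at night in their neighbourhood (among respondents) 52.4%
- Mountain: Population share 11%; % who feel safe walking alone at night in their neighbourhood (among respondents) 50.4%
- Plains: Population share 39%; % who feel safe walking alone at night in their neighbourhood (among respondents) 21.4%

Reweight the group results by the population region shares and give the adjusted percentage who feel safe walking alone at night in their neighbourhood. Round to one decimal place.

Post-stratification weights by population share, not respondent share:
  Coastal: 0.19 × 72.3 = 13.737
  Inland: 0.31 × 52.4 = 16.244
  Mountain: 0.11 × 50.4 = 5.544
  Plains: 0.39 × 21.4 = 8.346
Post-stratified estimate = 43.871 → 43.9%.

43.9%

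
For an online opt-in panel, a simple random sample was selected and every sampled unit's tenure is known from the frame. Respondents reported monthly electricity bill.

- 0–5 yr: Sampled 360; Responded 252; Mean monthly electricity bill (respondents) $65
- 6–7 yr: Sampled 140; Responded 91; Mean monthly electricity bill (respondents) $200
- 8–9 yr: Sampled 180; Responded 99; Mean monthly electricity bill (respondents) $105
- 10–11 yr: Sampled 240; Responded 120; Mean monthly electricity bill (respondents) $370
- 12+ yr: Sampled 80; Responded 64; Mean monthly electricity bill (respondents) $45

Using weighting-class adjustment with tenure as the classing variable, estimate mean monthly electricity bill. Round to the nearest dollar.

Response rates by class: 0–5 yr 252/360 = 70%, 6–7 yr 91/140 = 65%, 8–9 yr 99/180 = 55%, 10–11 yr 120/240 = 50%, 12+ yr 64/80 = 80%.
Inverse-response-rate weighting restores each class to its sampled count, so class totals weight by n_sampled:
  0–5 yr: 360 × 65 = 23,400
  6–7 yr: 140 × 200 = 28,000
  8–9 yr: 180 × 105 = 18,900
  10–11 yr: 240 × 370 = 88,800
  12+ yr: 80 × 45 = 3600
Adjusted estimate = 162,700 / 1,000 = 162.7 → $163.

$163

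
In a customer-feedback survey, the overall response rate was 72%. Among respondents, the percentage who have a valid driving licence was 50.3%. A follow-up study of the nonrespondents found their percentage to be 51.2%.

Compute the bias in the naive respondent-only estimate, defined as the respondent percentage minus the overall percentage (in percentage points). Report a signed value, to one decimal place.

-0.3 percentage points

Nonresponse fraction = 1 − 0.72 = 0.28.
Bias = (nonresponse fraction) × (respondent percentage − nonrespondent percentage)
     = 0.28 × (50.3 − 51.2) = 0.28 × -0.9 = -0.252.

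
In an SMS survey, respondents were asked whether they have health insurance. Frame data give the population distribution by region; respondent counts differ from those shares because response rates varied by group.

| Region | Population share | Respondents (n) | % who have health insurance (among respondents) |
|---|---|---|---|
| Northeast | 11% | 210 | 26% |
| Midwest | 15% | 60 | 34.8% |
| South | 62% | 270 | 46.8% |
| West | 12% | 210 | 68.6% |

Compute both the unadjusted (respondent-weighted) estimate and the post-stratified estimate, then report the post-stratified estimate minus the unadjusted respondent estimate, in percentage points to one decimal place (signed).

Unadjusted (pooled respondent) estimate weights by respondent counts:
  (210/750)×26 + (60/750)×34.8 + (270/750)×46.8 + (210/750)×68.6 = 46.12%
Reweighting by population region shares:
  0.11×26 + 0.15×34.8 + 0.62×46.8 + 0.12×68.6 = 45.328%
Difference = 45.328 − 46.12 = -0.792 pp.

-0.8 percentage points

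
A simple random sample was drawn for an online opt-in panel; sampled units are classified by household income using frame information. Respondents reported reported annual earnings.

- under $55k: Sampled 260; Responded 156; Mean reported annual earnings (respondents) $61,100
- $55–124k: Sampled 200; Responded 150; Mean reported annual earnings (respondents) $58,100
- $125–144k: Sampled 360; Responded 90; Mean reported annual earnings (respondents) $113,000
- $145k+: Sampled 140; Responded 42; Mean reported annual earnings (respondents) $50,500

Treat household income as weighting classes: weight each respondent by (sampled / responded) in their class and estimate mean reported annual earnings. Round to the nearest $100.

Response rates by class: under $55k 156/260 = 60%, $55–124k 150/200 = 75%, $125–144k 90/360 = 25%, $145k+ 42/140 = 30%.
Inverse-response-rate weighting restores each class to its sampled count, so class totals weight by n_sampled:
  under $55k: 260 × 61,100 = 15,886,000
  $55–124k: 200 × 58,100 = 11,620,000
  $125–144k: 360 × 113,000 = 40,680,000
  $145k+: 140 × 50,500 = 7,070,000
Adjusted estimate = 75,256,000 / 960 = 78391.7 → $78,400.

$78,400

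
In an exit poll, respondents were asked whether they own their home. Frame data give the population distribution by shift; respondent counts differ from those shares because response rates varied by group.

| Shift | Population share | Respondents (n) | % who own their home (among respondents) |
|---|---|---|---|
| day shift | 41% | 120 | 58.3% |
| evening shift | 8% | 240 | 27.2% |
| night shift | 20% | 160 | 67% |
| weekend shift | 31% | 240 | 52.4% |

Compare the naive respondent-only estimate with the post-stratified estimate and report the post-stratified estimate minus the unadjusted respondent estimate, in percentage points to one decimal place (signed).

+7.3 percentage points

Naive respondent-only estimate (weights = respondent counts):
  (120/760)×58.3 + (240/760)×27.2 + (160/760)×67 + (240/760)×52.4 = 48.4474%
Post-stratifying to population shares instead:
  0.41×58.3 + 0.08×27.2 + 0.2×67 + 0.31×52.4 = 55.723%
Difference = 55.723 − 48.4474 = 7.2756 pp.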